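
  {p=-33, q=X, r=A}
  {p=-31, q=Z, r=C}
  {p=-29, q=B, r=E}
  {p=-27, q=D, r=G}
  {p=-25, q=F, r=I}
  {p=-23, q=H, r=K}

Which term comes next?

{p=-21, q=J, r=M}

P: -33, -31, -29, -27, -25, -23 → -21 (+2 each step).
Q: X, Z, B, D, F, H → J (letters move forward 2 places in the alphabet, wrapping Z→A).
R: A, C, E, G, I, K → M (letters move forward 2 places in the alphabet).
Combining the parts gives {p=-21, q=J, r=M}.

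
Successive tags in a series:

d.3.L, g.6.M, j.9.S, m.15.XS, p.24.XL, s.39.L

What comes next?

v.63.M

Letter: letters move forward 3 places in the alphabet, so d, g, j, m, p, s → v.
For the second component, each term is the sum of the two before it: 3, 6, 9, 15, 24, 39 → 63.
Size: repeats L → M → S → XS → XL; L, M, S, XS, XL, L → M.
Combining the parts gives v.63.M.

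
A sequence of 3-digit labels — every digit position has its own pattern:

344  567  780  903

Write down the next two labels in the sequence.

126 then 349

For the first digit, +2 each step, mod 10: 3, 5, 7, 9 → 1 → 3.
Second digit — +2 each step, mod 10: 4, 6, 8, 0 → 2 → 4.
Third digit goes 4, 7, 0, 3 → 6 → 9 (+3 each step, mod 10).
Putting the parts together: 126 and then 349.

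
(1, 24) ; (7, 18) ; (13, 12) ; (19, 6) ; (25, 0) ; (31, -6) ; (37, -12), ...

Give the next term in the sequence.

First slot — +6 each step: 1, 7, 13, 19, 25, 31, 37 → 43.
Second slot: 24, 18, 12, 6, 0, -6, -12 → -18 (together with the first slot always sums to 25).
Putting it together: (43, -18).

(43, -18)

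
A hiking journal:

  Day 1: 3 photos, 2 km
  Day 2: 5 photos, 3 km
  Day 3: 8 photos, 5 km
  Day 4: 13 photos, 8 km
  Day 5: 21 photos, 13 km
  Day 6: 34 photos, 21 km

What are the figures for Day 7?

55 photos, 34 km

Photos goes 3, 5, 8, 13, 21, 34 → 55 (each term is the sum of the two before it).
Km: 2, 3, 5, 8, 13, 21 → 34 (always the previous value of the photos).
Putting it together: 55 photos, 34 km.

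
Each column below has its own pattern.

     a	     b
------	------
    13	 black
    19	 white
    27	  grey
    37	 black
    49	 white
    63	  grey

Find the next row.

79  black

Column a: differences are 6, 8, 10, … (increasing by 2 each time); 13, 19, 27, 37, 49, 63 → 79.
For the column b, repeats black → white → grey: black, white, grey, black, white, grey → black.
So the next row is 79  black.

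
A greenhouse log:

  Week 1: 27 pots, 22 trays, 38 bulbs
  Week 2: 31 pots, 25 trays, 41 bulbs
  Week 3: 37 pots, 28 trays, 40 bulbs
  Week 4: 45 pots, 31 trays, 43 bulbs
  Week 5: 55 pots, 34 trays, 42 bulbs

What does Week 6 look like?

67 pots, 37 trays, 45 bulbs

Pots goes 27, 31, 37, 45, 55 → 67 (differences are 4, 6, 8, … (increasing by 2 each time)).
Trays — +3 each step: 22, 25, 28, 31, 34 → 37.
Bulbs — alternating steps +3, −1, +3, −1, …: 38, 41, 40, 43, 42 → 45.
Putting it together: 67 pots, 37 trays, 45 bulbs.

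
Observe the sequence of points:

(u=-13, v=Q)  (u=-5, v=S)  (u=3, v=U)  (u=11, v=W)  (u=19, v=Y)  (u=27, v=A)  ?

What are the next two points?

(u=35, v=C), (u=43, v=E)

U: +8 each step, so -13, -5, 3, 11, 19, 27 → 35 → 43.
V: letters move forward 2 places in the alphabet, wrapping Z→A, so Q, S, U, W, Y, A → C → E.
Putting the parts together: (u=35, v=C) and then (u=43, v=E).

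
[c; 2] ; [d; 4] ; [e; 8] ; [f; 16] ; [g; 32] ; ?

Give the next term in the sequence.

[h; 64]

Letter — letters move forward 1 place in the alphabet: c, d, e, f, g → h.
Second coordinate — ×2 each step: 2, 4, 8, 16, 32 → 64.
Putting it together: [h; 64].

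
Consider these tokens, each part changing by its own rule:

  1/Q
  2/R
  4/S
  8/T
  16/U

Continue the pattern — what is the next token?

32/V

First component — ×2 each step: 1, 2, 4, 8, 16 → 32.
For the letter, letters move forward 1 place in the alphabet: Q, R, S, T, U → V.
Putting it together: 32/V.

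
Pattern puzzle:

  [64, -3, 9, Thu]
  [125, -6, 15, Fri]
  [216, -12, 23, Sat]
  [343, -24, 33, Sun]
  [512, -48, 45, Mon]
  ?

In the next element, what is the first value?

First value: 64, 125, 216, 343, 512 → 729 (perfect cubes: 4³, 5³, 6³, …).

729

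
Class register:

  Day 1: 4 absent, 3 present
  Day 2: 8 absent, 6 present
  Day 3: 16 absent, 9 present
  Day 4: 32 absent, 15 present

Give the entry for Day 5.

64 absent, 24 present

Absent: ×2 each step; 4, 8, 16, 32 → 64.
Present: each term is the sum of the two before it, so 3, 6, 9, 15 → 24.
Combining the parts gives 64 absent, 24 present.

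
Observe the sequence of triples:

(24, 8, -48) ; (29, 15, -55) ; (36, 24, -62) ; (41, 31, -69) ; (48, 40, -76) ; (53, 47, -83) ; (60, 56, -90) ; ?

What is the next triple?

First slot goes 24, 29, 36, 41, 48, 53, 60 → 65 (alternating steps +5, +7, +5, +7, …).
Second slot: alternating steps +7, +9, +7, +9, …; 8, 15, 24, 31, 40, 47, 56 → 63.
Third slot: −7 each step, so -48, -55, -62, -69, -76, -83, -90 → -97.
So the next triple is (65, 63, -97).

(65, 63, -97)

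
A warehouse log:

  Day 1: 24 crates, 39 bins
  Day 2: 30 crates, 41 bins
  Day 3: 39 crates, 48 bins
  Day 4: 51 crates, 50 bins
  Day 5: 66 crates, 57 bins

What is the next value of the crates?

84

For the crates, differences are 6, 9, 12, … (increasing by 3 each time): 24, 30, 39, 51, 66 → 84.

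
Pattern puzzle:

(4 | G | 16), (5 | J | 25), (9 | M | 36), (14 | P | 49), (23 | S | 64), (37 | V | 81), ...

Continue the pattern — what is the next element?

First entry: 4, 5, 9, 14, 23, 37 → 60 (each term is the sum of the two before it).
For the letter, letters move forward 3 places in the alphabet: G, J, M, P, S, V → Y.
Third entry: 16, 25, 36, 49, 64, 81 → 100 (perfect squares: 4², 5², 6², …).
Combining the parts gives (60 | Y | 100).

(60 | Y | 100)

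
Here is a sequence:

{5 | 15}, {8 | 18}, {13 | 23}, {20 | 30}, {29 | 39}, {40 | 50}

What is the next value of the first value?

53

First value: differences are 3, 5, 7, … (increasing by 2 each time); 5, 8, 13, 20, 29, 40 → 53.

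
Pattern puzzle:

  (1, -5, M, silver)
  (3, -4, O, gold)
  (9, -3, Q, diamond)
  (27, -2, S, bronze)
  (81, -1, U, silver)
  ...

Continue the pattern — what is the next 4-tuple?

First component: ×3 each step; 1, 3, 9, 27, 81 → 243.
Second component goes -5, -4, -3, -2, -1 → 0 (+1 each step).
Letter: letters move forward 2 places in the alphabet; M, O, Q, S, U → W.
Rank — repeats silver → gold → diamond → bronze: silver, gold, diamond, bronze, silver → gold.
Combining the parts gives (243, 0, W, gold).

(243, 0, W, gold)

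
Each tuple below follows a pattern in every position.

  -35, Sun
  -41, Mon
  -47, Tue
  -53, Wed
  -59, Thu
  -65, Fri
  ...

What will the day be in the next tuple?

Day goes Sun, Mon, Tue, Wed, Thu, Fri → Sat (runs through the weekdays Mon→Sun).

Sat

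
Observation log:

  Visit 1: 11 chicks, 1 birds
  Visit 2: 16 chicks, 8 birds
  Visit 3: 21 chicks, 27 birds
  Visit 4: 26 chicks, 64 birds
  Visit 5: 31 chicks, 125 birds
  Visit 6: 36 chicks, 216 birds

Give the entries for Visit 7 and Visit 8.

Chicks: +5 each step; 11, 16, 21, 26, 31, 36 → 41 → 46.
Birds: perfect cubes: 1³, 2³, 3³, …, so 1, 8, 27, 64, 125, 216 → 343 → 512.
Putting the parts together: 41 chicks, 343 birds and then 46 chicks, 512 birds.

41 chicks, 343 birds; 46 chicks, 512 birds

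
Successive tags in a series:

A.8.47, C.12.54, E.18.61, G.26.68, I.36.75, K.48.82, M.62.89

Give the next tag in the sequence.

Letter goes A, C, E, G, I, K, M → O (letters move forward 2 places in the alphabet).
Second component — differences are 4, 6, 8, … (increasing by 2 each time): 8, 12, 18, 26, 36, 48, 62 → 78.
Third component: 47, 54, 61, 68, 75, 82, 89 → 96 (+7 each step).
Combining the parts gives O.78.96.

O.78.96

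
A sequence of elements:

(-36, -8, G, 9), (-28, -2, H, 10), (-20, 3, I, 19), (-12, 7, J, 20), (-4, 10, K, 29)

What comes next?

First coordinate: +8 each step, so -36, -28, -20, -12, -4 → 4.
Second coordinate: differences are 6, 5, 4, … (decreasing by 1 each time), so -8, -2, 3, 7, 10 → 12.
Letter: letters move forward 1 place in the alphabet; G, H, I, J, K → L.
Fourth coordinate goes 9, 10, 19, 20, 29 → 30 (alternating steps +1, +9, +1, +9, …).
Putting it together: (4, 12, L, 30).

(4, 12, L, 30)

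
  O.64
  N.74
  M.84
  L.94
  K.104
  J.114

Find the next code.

Letter: letters move back 1 place in the alphabet; O, N, M, L, K, J → I.
Second component: +10 each step; 64, 74, 84, 94, 104, 114 → 124.
Combining the parts gives I.124.

I.124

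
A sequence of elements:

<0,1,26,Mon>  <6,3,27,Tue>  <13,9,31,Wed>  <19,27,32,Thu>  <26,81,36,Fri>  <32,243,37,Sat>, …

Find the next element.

First slot: 0, 6, 13, 19, 26, 32 → 39 (alternating steps +6, +7, +6, +7, …).
Second slot: ×3 each step, so 1, 3, 9, 27, 81, 243 → 729.
Third slot: alternating steps +1, +4, +1, +4, …, so 26, 27, 31, 32, 36, 37 → 41.
Day: runs through the weekdays Mon→Sun, so Mon, Tue, Wed, Thu, Fri, Sat → Sun.
Combining the parts gives <39,729,41,Sun>.

<39,729,41,Sun>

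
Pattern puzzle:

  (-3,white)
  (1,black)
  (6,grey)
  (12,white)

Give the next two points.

(19,black), (27,grey)

First value: differences are 4, 5, 6, … (increasing by 1 each time), so -3, 1, 6, 12 → 19 → 27.
For the shade, repeats white → black → grey: white, black, grey, white → black → grey.
Putting the parts together: (19,black) and then (27,grey).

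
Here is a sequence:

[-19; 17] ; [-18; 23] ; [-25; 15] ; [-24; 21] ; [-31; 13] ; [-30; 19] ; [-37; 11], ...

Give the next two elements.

First part — alternating steps +1, −7, +1, −7, …: -19, -18, -25, -24, -31, -30, -37 → -36 → -43.
Second part — alternating steps +6, −8, +6, −8, …: 17, 23, 15, 21, 13, 19, 11 → 17 → 9.
Putting the parts together: [-36; 17] and then [-43; 9].

[-36; 17], [-43; 9]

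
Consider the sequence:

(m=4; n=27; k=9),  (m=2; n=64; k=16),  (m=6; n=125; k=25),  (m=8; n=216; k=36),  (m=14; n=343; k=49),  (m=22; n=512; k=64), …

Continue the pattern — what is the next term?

M goes 4, 2, 6, 8, 14, 22 → 36 (each term is the sum of the two before it).
N: 27, 64, 125, 216, 343, 512 → 729 (perfect cubes: 3³, 4³, 5³, …).
For the k, perfect squares: 3², 4², 5², …: 9, 16, 25, 36, 49, 64 → 81.
Putting it together: (m=36; n=729; k=81).

(m=36; n=729; k=81)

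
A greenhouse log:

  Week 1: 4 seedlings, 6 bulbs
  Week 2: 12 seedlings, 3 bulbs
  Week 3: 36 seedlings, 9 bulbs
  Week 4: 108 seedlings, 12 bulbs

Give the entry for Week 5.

Seedlings: ×3 each step; 4, 12, 36, 108 → 324.
For the bulbs, each term is the sum of the two before it: 6, 3, 9, 12 → 21.
Combining the parts gives 324 seedlings, 21 bulbs.

324 seedlings, 21 bulbs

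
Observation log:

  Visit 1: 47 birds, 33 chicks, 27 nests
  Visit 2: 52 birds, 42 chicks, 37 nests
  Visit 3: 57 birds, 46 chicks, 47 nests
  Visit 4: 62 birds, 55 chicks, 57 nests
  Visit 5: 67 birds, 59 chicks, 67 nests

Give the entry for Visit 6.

Birds: 47, 52, 57, 62, 67 → 72 (+5 each step).
Chicks: alternating steps +9, +4, +9, +4, …, so 33, 42, 46, 55, 59 → 68.
Nests: +10 each step, so 27, 37, 47, 57, 67 → 77.
Combining the parts gives 72 birds, 68 chicks, 77 nests.

72 birds, 68 chicks, 77 nests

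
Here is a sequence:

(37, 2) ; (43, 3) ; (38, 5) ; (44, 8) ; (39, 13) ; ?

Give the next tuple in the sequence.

For the first part, alternating steps +6, −5, +6, −5, …: 37, 43, 38, 44, 39 → 45.
For the second part, each term is the sum of the two before it: 2, 3, 5, 8, 13 → 21.
So the next tuple is (45, 21).

(45, 21)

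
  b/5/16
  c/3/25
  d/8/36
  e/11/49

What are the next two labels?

f/19/64, g/30/81

Letter goes b, c, d, e → f → g (letters move forward 1 place in the alphabet).
Second component: 5, 3, 8, 11 → 19 → 30 (each term is the sum of the two before it).
Third component: perfect squares: 4², 5², 6², …; 16, 25, 36, 49 → 64 → 81.
So the next two labels are f/19/64 and g/30/81.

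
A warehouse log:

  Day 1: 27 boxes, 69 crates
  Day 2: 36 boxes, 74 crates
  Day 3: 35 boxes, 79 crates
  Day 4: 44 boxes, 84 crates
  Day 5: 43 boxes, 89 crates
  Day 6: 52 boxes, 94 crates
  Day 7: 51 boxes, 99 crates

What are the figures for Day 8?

Boxes goes 27, 36, 35, 44, 43, 52, 51 → 60 (alternating steps +9, −1, +9, −1, …).
For the crates, +5 each step: 69, 74, 79, 84, 89, 94, 99 → 104.
Putting it together: 60 boxes, 104 crates.

60 boxes, 104 crates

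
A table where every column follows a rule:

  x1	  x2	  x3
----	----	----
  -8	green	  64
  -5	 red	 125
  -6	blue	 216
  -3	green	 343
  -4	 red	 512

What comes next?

-1  blue  729

Column x1: -8, -5, -6, -3, -4 → -1 (alternating steps +3, −1, +3, −1, …).
Column x2 goes green, red, blue, green, red → blue (repeats green → red → blue).
For the column x3, perfect cubes: 4³, 5³, 6³, …: 64, 125, 216, 343, 512 → 729.
So the next row is -1  blue  729.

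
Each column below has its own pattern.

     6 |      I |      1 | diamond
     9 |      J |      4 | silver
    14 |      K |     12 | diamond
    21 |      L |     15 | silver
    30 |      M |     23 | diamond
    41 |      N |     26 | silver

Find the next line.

First component goes 6, 9, 14, 21, 30, 41 → 54 (differences are 3, 5, 7, … (increasing by 2 each time)).
Letter: letters move forward 1 place in the alphabet, so I, J, K, L, M, N → O.
Third component: 1, 4, 12, 15, 23, 26 → 34 (alternating steps +3, +8, +3, +8, …).
Rank: alternates diamond ↔ silver; diamond, silver, diamond, silver, diamond, silver → diamond.
So the next line is 54  O  34  diamond.

54  O  34  diamond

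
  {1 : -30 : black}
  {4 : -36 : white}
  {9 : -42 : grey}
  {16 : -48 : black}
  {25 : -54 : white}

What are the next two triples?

{36 : -60 : grey}, {49 : -66 : black}

First coordinate: perfect squares: 1², 2², 3², …, so 1, 4, 9, 16, 25 → 36 → 49.
Second coordinate: -30, -36, -42, -48, -54 → -60 → -66 (−6 each step).
Shade — repeats black → white → grey: black, white, grey, black, white → grey → black.
So the next two triples are {36 : -60 : grey} and {49 : -66 : black}.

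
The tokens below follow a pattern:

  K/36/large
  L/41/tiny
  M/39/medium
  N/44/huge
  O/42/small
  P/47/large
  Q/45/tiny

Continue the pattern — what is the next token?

Letter goes K, L, M, N, O, P, Q → R (letters move forward 1 place in the alphabet).
Second component: 36, 41, 39, 44, 42, 47, 45 → 50 (alternating steps +5, −2, +5, −2, …).
Size — repeats large → tiny → medium → huge → small: large, tiny, medium, huge, small, large, tiny → medium.
Combining the parts gives R/50/medium.

R/50/medium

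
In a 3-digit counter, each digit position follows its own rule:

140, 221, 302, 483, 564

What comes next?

645

First digit goes 1, 2, 3, 4, 5 → 6 (+1 each step, mod 10).
Second digit — −2 each step, mod 10: 4, 2, 0, 8, 6 → 4.
For the third digit, +1 each step, mod 10: 0, 1, 2, 3, 4 → 5.
So the next label is 645.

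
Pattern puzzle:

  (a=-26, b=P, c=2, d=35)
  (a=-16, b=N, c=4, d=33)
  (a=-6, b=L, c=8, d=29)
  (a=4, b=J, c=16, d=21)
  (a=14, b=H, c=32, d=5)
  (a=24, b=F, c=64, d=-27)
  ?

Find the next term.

(a=34, b=D, c=128, d=-91)

For the a, +10 each step: -26, -16, -6, 4, 14, 24 → 34.
B: letters move back 2 places in the alphabet; P, N, L, J, H, F → D.
C: 2, 4, 8, 16, 32, 64 → 128 (×2 each step).
For the d, together with the c always sums to 37: 35, 33, 29, 21, 5, -27 → -91.
So the next term is (a=34, b=D, c=128, d=-91).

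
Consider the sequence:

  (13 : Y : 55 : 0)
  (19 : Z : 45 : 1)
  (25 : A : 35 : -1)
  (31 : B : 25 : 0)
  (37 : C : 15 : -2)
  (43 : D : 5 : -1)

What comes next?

First value: 13, 19, 25, 31, 37, 43 → 49 (+6 each step).
Letter goes Y, Z, A, B, C, D → E (letters move forward 1 place in the alphabet, wrapping Z→A).
Third value: −10 each step, so 55, 45, 35, 25, 15, 5 → -5.
Fourth value — alternating steps +1, −2, +1, −2, …: 0, 1, -1, 0, -2, -1 → -3.
Combining the parts gives (49 : E : -5 : -3).

(49 : E : -5 : -3)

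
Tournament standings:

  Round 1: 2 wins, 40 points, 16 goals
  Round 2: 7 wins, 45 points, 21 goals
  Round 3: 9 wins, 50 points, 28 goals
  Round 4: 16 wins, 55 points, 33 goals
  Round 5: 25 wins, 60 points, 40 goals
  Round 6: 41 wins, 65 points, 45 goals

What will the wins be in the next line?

66

Wins: each term is the sum of the two before it, so 2, 7, 9, 16, 25, 41 → 66.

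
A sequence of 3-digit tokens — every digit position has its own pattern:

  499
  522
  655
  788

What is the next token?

811

First digit goes 4, 5, 6, 7 → 8 (+1 each step, mod 10).
Second digit: 9, 2, 5, 8 → 1 (+3 each step, mod 10).
For the third digit, +3 each step, mod 10: 9, 2, 5, 8 → 1.
Putting it together: 811.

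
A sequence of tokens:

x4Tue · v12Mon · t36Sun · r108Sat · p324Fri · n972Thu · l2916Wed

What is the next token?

Letter goes x, v, t, r, p, n, l → j (letters move back 2 places in the alphabet).
For the second component, ×3 each step: 4, 12, 36, 108, 324, 972, 2916 → 8748.
Day: runs backward through the weekdays Mon→Sun; Tue, Mon, Sun, Sat, Fri, Thu, Wed → Tue.
Putting it together: j8748Tue.

j8748Tue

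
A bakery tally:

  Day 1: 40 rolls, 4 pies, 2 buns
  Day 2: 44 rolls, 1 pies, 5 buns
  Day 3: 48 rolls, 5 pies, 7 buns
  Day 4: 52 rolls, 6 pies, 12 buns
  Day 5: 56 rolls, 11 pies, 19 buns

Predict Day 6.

60 rolls, 17 pies, 31 buns

Rolls: +4 each step, so 40, 44, 48, 52, 56 → 60.
Pies — each term is the sum of the two before it: 4, 1, 5, 6, 11 → 17.
Buns goes 2, 5, 7, 12, 19 → 31 (each term is the sum of the two before it).
So the next row is 60 rolls, 17 pies, 31 buns.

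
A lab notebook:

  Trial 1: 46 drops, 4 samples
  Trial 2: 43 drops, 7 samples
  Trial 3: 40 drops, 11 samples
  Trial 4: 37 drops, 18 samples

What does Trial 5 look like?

34 drops, 29 samples

Drops: −3 each step, so 46, 43, 40, 37 → 34.
Samples: 4, 7, 11, 18 → 29 (each term is the sum of the two before it).
Putting it together: 34 drops, 29 samples.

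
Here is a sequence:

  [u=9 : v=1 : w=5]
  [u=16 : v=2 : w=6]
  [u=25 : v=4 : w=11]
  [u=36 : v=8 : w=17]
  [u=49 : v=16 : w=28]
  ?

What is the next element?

[u=64 : v=32 : w=45]

For the u, perfect squares: 3², 4², 5², …: 9, 16, 25, 36, 49 → 64.
V — ×2 each step: 1, 2, 4, 8, 16 → 32.
W goes 5, 6, 11, 17, 28 → 45 (each term is the sum of the two before it).
Combining the parts gives [u=64 : v=32 : w=45].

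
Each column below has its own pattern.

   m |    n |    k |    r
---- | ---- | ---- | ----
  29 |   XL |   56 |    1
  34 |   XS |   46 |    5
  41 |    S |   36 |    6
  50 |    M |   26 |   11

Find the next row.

For the column m, differences are 5, 7, 9, … (increasing by 2 each time): 29, 34, 41, 50 → 61.
For the column n, runs through clothing sizes XS→XL: XL, XS, S, M → L.
For the column k, −10 each step: 56, 46, 36, 26 → 16.
Column r: each term is the sum of the two before it; 1, 5, 6, 11 → 17.
Combining the parts gives 61  L  16  17.

61  L  16  17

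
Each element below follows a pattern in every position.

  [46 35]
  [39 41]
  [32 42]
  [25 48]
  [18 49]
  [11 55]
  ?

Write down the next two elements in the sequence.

First value — −7 each step: 46, 39, 32, 25, 18, 11 → 4 → -3.
Second value: alternating steps +6, +1, +6, +1, …, so 35, 41, 42, 48, 49, 55 → 56 → 62.
So the next two elements are [4 56] and [-3 62].

[4 56], [-3 62]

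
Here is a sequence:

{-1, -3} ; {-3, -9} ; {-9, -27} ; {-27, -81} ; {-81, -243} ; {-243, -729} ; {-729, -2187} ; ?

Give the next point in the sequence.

First slot: ×3 each step, so -1, -3, -9, -27, -81, -243, -729 → -2187.
Second slot: always 3 × the first slot, so -3, -9, -27, -81, -243, -729, -2187 → -6561.
Combining the parts gives {-2187, -6561}.

{-2187, -6561}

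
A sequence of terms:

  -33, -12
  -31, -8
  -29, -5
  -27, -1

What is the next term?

First coordinate: +2 each step, so -33, -31, -29, -27 → -25.
Second coordinate goes -12, -8, -5, -1 → 2 (alternating steps +4, +3, +4, +3, …).
So the next term is -25, 2.

-25, 2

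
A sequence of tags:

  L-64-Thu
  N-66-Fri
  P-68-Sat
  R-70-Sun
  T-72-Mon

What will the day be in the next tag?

Tue

Day: runs through the weekdays Mon→Sun; Thu, Fri, Sat, Sun, Mon → Tue.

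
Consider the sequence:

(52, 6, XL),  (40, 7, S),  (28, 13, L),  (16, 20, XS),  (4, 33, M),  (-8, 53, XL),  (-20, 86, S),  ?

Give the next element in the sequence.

First component: 52, 40, 28, 16, 4, -8, -20 → -32 (−12 each step).
Second component — each term is the sum of the two before it: 6, 7, 13, 20, 33, 53, 86 → 139.
Size: repeats XL → S → L → XS → M; XL, S, L, XS, M, XL, S → L.
Combining the parts gives (-32, 139, L).

(-32, 139, L)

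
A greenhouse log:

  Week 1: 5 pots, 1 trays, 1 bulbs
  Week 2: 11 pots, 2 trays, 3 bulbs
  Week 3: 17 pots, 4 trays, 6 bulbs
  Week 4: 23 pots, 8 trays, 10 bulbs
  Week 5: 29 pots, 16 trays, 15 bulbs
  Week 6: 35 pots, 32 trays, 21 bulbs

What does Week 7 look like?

Pots: 5, 11, 17, 23, 29, 35 → 41 (+6 each step).
Trays: ×2 each step, so 1, 2, 4, 8, 16, 32 → 64.
Bulbs goes 1, 3, 6, 10, 15, 21 → 28 (differences are 2, 3, 4, … (increasing by 1 each time)).
So the next row is 41 pots, 64 trays, 28 bulbs.

41 pots, 64 trays, 28 bulbs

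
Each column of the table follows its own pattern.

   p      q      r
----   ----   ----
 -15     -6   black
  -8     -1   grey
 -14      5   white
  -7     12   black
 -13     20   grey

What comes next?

Column p: alternating steps +7, −6, +7, −6, …, so -15, -8, -14, -7, -13 → -6.
For the column q, differences are 5, 6, 7, … (increasing by 1 each time): -6, -1, 5, 12, 20 → 29.
Column r: repeats black → grey → white, so black, grey, white, black, grey → white.
Putting it together: -6  29  white.

-6  29  white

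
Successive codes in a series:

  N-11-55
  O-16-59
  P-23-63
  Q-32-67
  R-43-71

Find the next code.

Letter: letters move forward 1 place in the alphabet; N, O, P, Q, R → S.
Second component: differences are 5, 7, 9, … (increasing by 2 each time), so 11, 16, 23, 32, 43 → 56.
Third component — +4 each step: 55, 59, 63, 67, 71 → 75.
Combining the parts gives S-56-75.

S-56-75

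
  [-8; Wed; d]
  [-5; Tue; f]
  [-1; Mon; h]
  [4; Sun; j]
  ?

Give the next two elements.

For the first entry, differences are 3, 4, 5, … (increasing by 1 each time): -8, -5, -1, 4 → 10 → 17.
Day: runs backward through the weekdays Mon→Sun, so Wed, Tue, Mon, Sun → Sat → Fri.
Letter — letters move forward 2 places in the alphabet: d, f, h, j → l → n.
Putting the parts together: [10; Sat; l] and then [17; Fri; n].

[10; Sat; l], [17; Fri; n]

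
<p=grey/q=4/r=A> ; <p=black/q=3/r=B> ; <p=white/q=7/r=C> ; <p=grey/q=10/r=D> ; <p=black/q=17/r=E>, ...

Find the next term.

<p=white/q=27/r=F>

P: repeats grey → black → white, so grey, black, white, grey, black → white.
Q: each term is the sum of the two before it; 4, 3, 7, 10, 17 → 27.
R — letters move forward 1 place in the alphabet: A, B, C, D, E → F.
So the next term is <p=white/q=27/r=F>.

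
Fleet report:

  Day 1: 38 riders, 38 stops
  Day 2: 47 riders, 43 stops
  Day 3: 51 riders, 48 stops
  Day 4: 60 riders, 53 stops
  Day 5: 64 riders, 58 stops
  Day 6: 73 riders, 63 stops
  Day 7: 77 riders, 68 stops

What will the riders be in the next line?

Riders — alternating steps +9, +4, +9, +4, …: 38, 47, 51, 60, 64, 73, 77 → 86.

86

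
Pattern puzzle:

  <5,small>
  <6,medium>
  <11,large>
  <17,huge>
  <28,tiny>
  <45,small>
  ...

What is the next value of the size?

medium

For the size, repeats small → medium → large → huge → tiny: small, medium, large, huge, tiny, small → medium.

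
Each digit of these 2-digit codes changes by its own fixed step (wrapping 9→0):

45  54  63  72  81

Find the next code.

First digit goes 4, 5, 6, 7, 8 → 9 (+1 each step, mod 10).
Second digit goes 5, 4, 3, 2, 1 → 0 (−1 each step, mod 10).
Putting it together: 90.

90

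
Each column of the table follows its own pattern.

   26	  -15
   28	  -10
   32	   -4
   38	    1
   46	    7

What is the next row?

56  12

First component: 26, 28, 32, 38, 46 → 56 (differences are 2, 4, 6, … (increasing by 2 each time)).
Second component — alternating steps +5, +6, +5, +6, …: -15, -10, -4, 1, 7 → 12.
Combining the parts gives 56  12.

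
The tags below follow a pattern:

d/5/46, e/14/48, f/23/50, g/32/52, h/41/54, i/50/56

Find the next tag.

For the letter, letters move forward 1 place in the alphabet: d, e, f, g, h, i → j.
Second component: +9 each step; 5, 14, 23, 32, 41, 50 → 59.
Third component — +2 each step: 46, 48, 50, 52, 54, 56 → 58.
Combining the parts gives j/59/58.

j/59/58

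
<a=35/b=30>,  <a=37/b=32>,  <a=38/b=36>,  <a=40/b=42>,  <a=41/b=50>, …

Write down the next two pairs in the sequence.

<a=43/b=60>, <a=44/b=72>

A: alternating steps +2, +1, +2, +1, …, so 35, 37, 38, 40, 41 → 43 → 44.
For the b, differences are 2, 4, 6, … (increasing by 2 each time): 30, 32, 36, 42, 50 → 60 → 72.
Putting the parts together: <a=43/b=60> and then <a=44/b=72>.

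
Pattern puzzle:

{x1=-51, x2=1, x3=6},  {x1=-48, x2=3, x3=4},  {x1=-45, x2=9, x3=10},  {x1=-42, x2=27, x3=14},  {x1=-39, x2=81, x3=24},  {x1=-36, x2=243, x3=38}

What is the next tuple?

X1: -51, -48, -45, -42, -39, -36 → -33 (+3 each step).
For the x2, ×3 each step: 1, 3, 9, 27, 81, 243 → 729.
X3: 6, 4, 10, 14, 24, 38 → 62 (each term is the sum of the two before it).
Combining the parts gives {x1=-33, x2=729, x3=62}.

{x1=-33, x2=729, x3=62}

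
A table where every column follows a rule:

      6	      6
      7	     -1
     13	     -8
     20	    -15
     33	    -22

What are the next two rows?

First component — each term is the sum of the two before it: 6, 7, 13, 20, 33 → 53 → 86.
Second component: −7 each step; 6, -1, -8, -15, -22 → -29 → -36.
Putting the parts together: 53  -29 and then 86  -36.

53  -29; 86  -36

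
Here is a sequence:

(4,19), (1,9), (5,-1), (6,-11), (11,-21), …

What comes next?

(17,-31)

First part: 4, 1, 5, 6, 11 → 17 (each term is the sum of the two before it).
Second part: 19, 9, -1, -11, -21 → -31 (−10 each step).
Combining the parts gives (17,-31).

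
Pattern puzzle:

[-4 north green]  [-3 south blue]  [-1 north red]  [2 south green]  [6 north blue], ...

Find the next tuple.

[11 south red]

For the first component, differences are 1, 2, 3, … (increasing by 1 each time): -4, -3, -1, 2, 6 → 11.
Direction goes north, south, north, south, north → south (alternates north ↔ south).
Colour — repeats green → blue → red: green, blue, red, green, blue → red.
Combining the parts gives [11 south red].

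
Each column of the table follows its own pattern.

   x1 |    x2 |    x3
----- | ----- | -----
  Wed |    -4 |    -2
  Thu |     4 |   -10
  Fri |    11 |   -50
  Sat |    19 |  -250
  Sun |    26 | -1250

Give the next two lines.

Column x1: runs through the weekdays Mon→Sun; Wed, Thu, Fri, Sat, Sun → Mon → Tue.
Column x2: -4, 4, 11, 19, 26 → 34 → 41 (alternating steps +8, +7, +8, +7, …).
Column x3 — ×5 each step: -2, -10, -50, -250, -1250 → -6250 → -31250.
So the next two lines are Mon  34  -6250 and Tue  41  -31250.

Mon  34  -6250; Tue  41  -31250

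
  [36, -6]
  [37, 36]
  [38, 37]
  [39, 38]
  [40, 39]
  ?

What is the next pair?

First entry: 36, 37, 38, 39, 40 → 41 (+1 each step).
Second entry — always the previous value of the first entry: -6, 36, 37, 38, 39 → 40.
Combining the parts gives [41, 40].

[41, 40]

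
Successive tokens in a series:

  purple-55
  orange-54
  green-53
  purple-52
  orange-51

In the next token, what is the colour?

green

Colour: repeats purple → orange → green, so purple, orange, green, purple, orange → green.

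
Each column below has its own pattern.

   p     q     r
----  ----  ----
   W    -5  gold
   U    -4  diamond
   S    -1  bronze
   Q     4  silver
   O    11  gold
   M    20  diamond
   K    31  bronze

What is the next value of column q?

Column q: differences are 1, 3, 5, … (increasing by 2 each time); -5, -4, -1, 4, 11, 20, 31 → 44.

44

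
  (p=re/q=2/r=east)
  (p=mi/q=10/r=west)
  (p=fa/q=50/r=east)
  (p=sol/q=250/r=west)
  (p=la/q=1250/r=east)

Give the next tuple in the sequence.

(p=ti/q=6250/r=west)

For the p, runs through the solfège scale do→ti: re, mi, fa, sol, la → ti.
Q goes 2, 10, 50, 250, 1250 → 6250 (×5 each step).
R goes east, west, east, west, east → west (alternates east ↔ west).
Putting it together: (p=ti/q=6250/r=west).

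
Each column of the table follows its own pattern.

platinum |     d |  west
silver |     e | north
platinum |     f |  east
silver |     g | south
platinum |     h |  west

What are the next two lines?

Metal: alternates platinum ↔ silver; platinum, silver, platinum, silver, platinum → silver → platinum.
Letter: d, e, f, g, h → i → j (letters move forward 1 place in the alphabet).
Direction — repeats west → north → east → south: west, north, east, south, west → north → east.
Putting the parts together: silver  i  north and then platinum  j  east.

silver  i  north; platinum  j  east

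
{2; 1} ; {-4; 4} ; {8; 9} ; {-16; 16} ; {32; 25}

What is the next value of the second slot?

For the second slot, perfect squares: 1², 2², 3², …: 1, 4, 9, 16, 25 → 36.

36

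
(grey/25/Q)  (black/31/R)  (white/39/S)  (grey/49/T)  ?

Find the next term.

(black/61/U)

Shade — repeats grey → black → white: grey, black, white, grey → black.
Second component: differences are 6, 8, 10, … (increasing by 2 each time); 25, 31, 39, 49 → 61.
Letter goes Q, R, S, T → U (letters move forward 1 place in the alphabet).
Putting it together: (black/61/U).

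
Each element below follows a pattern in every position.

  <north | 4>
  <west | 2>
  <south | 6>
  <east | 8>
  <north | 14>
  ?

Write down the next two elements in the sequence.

Direction: repeats north → west → south → east; north, west, south, east, north → west → south.
Second slot: each term is the sum of the two before it, so 4, 2, 6, 8, 14 → 22 → 36.
So the next two elements are <west | 22> and <south | 36>.

<west | 22>, <south | 36>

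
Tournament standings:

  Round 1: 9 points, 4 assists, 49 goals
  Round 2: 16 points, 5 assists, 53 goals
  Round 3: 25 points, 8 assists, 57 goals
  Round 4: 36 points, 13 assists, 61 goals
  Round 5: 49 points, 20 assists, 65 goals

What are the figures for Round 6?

Points goes 9, 16, 25, 36, 49 → 64 (perfect squares: 3², 4², 5², …).
Assists goes 4, 5, 8, 13, 20 → 29 (differences are 1, 3, 5, … (increasing by 2 each time)).
Goals: 49, 53, 57, 61, 65 → 69 (+4 each step).
Combining the parts gives 64 points, 29 assists, 69 goals.

64 points, 29 assists, 69 goals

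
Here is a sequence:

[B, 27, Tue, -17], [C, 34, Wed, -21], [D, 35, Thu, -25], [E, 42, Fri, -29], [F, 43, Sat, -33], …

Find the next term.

Letter: B, C, D, E, F → G (letters move forward 1 place in the alphabet).
Second slot: alternating steps +7, +1, +7, +1, …, so 27, 34, 35, 42, 43 → 50.
Day: Tue, Wed, Thu, Fri, Sat → Sun (runs through the weekdays Mon→Sun).
Fourth slot: -17, -21, -25, -29, -33 → -37 (−4 each step).
Combining the parts gives [G, 50, Sun, -37].

[G, 50, Sun, -37]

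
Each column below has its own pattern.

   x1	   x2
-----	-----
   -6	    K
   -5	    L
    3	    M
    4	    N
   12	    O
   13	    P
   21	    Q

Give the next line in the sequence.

Column x1: alternating steps +1, +8, +1, +8, …, so -6, -5, 3, 4, 12, 13, 21 → 22.
Column x2: letters move forward 1 place in the alphabet, so K, L, M, N, O, P, Q → R.
So the next line is 22  R.

22  R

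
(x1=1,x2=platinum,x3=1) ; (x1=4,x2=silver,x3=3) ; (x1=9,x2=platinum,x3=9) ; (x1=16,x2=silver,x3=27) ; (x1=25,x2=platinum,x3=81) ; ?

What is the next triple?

(x1=36,x2=silver,x3=243)

X1 goes 1, 4, 9, 16, 25 → 36 (perfect squares: 1², 2², 3², …).
For the x2, alternates platinum ↔ silver: platinum, silver, platinum, silver, platinum → silver.
X3 — ×3 each step: 1, 3, 9, 27, 81 → 243.
Putting it together: (x1=36,x2=silver,x3=243).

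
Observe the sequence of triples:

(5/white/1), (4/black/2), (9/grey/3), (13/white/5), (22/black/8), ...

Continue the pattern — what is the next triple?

First component: 5, 4, 9, 13, 22 → 35 (each term is the sum of the two before it).
Shade: white, black, grey, white, black → grey (repeats white → black → grey).
Third component: each term is the sum of the two before it, so 1, 2, 3, 5, 8 → 13.
Combining the parts gives (35/grey/13).

(35/grey/13)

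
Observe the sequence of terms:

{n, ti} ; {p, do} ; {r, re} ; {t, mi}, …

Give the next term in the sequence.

Letter: letters move forward 2 places in the alphabet; n, p, r, t → v.
Note — runs through the solfège scale do→ti: ti, do, re, mi → fa.
Combining the parts gives {v, fa}.

{v, fa}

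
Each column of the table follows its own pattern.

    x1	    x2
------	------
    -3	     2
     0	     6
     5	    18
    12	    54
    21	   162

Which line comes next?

32  486

For the column x1, differences are 3, 5, 7, … (increasing by 2 each time): -3, 0, 5, 12, 21 → 32.
Column x2 — ×3 each step: 2, 6, 18, 54, 162 → 486.
Putting it together: 32  486.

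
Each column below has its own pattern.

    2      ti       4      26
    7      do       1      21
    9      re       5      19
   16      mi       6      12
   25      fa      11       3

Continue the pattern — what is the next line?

First component goes 2, 7, 9, 16, 25 → 41 (each term is the sum of the two before it).
For the note, runs through the solfège scale do→ti: ti, do, re, mi, fa → sol.
For the third component, each term is the sum of the two before it: 4, 1, 5, 6, 11 → 17.
Fourth component — together with the first component always sums to 28: 26, 21, 19, 12, 3 → -13.
So the next line is 41  sol  17  -13.

41  sol  17  -13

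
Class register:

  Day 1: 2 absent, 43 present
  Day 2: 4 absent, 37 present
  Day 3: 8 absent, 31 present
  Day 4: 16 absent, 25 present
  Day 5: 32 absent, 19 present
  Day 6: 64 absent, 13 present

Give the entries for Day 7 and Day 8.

128 absent, 7 present; 256 absent, 1 present

Absent goes 2, 4, 8, 16, 32, 64 → 128 → 256 (×2 each step).
For the present, −6 each step: 43, 37, 31, 25, 19, 13 → 7 → 1.
So the next two rows are 128 absent, 7 present and 256 absent, 1 present.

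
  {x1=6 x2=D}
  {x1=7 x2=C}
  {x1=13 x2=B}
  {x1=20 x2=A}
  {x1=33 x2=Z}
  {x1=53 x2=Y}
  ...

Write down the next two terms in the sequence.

X1: 6, 7, 13, 20, 33, 53 → 86 → 139 (each term is the sum of the two before it).
X2: letters move back 1 place in the alphabet, wrapping A→Z; D, C, B, A, Z, Y → X → W.
So the next two terms are {x1=86 x2=X} and {x1=139 x2=W}.

{x1=86 x2=X}, {x1=139 x2=W}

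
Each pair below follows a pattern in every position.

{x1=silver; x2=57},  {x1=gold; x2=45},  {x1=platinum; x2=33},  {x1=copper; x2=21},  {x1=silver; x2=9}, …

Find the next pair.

X1 goes silver, gold, platinum, copper, silver → gold (repeats silver → gold → platinum → copper).
X2: −12 each step, so 57, 45, 33, 21, 9 → -3.
Putting it together: {x1=gold; x2=-3}.

{x1=gold; x2=-3}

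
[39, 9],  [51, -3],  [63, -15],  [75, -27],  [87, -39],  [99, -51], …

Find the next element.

[111, -63]

For the first slot, +12 each step: 39, 51, 63, 75, 87, 99 → 111.
Second slot: together with the first slot always sums to 48; 9, -3, -15, -27, -39, -51 → -63.
Combining the parts gives [111, -63].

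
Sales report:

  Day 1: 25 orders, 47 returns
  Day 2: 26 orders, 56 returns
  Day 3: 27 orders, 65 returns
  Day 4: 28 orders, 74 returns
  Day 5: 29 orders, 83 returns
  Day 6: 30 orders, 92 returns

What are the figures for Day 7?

31 orders, 101 returns

Orders: +1 each step; 25, 26, 27, 28, 29, 30 → 31.
Returns: +9 each step; 47, 56, 65, 74, 83, 92 → 101.
So the next line is 31 orders, 101 returns.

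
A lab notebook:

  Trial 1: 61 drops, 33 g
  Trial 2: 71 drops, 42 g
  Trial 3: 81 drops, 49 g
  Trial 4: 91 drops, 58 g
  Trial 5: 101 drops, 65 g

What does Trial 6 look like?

For the drops, +10 each step: 61, 71, 81, 91, 101 → 111.
G: alternating steps +9, +7, +9, +7, …, so 33, 42, 49, 58, 65 → 74.
So the next record is 111 drops, 74 g.

111 drops, 74 g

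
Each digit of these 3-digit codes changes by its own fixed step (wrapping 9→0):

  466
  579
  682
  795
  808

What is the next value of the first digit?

9

First digit: +1 each step, mod 10, so 4, 5, 6, 7, 8 → 9.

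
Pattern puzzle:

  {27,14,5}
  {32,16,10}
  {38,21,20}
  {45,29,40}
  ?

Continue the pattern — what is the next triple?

For the first component, differences are 5, 6, 7, … (increasing by 1 each time): 27, 32, 38, 45 → 53.
Second component: differences are 2, 5, 8, … (increasing by 3 each time), so 14, 16, 21, 29 → 40.
Third component: ×2 each step, so 5, 10, 20, 40 → 80.
Combining the parts gives {53,40,80}.

{53,40,80}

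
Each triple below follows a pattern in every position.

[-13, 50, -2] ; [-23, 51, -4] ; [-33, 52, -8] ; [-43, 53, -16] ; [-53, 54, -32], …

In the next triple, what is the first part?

For the first part, −10 each step: -13, -23, -33, -43, -53 → -63.
Second part: +1 each step, so 50, 51, 52, 53, 54 → 55.
Third part goes -2, -4, -8, -16, -32 → -64 (×2 each step).

-63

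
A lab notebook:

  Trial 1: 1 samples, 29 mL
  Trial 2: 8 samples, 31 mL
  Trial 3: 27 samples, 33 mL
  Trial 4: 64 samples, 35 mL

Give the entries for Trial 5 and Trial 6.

Samples — perfect cubes: 1³, 2³, 3³, …: 1, 8, 27, 64 → 125 → 216.
ML — +2 each step: 29, 31, 33, 35 → 37 → 39.
So the next two lines are 125 samples, 37 mL and 216 samples, 39 mL.

125 samples, 37 mL; 216 samples, 39 mL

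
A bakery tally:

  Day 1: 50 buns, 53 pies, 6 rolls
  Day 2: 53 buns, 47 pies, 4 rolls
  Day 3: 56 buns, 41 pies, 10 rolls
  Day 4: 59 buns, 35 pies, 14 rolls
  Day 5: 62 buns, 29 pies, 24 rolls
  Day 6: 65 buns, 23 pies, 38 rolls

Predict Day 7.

68 buns, 17 pies, 62 rolls

Buns goes 50, 53, 56, 59, 62, 65 → 68 (+3 each step).
For the pies, −6 each step: 53, 47, 41, 35, 29, 23 → 17.
For the rolls, each term is the sum of the two before it: 6, 4, 10, 14, 24, 38 → 62.
So the next row is 68 buns, 17 pies, 62 rolls.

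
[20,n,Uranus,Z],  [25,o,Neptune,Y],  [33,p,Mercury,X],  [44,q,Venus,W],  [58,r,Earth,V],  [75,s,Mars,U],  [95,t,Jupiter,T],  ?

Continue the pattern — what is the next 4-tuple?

[118,u,Saturn,S]

First value — differences are 5, 8, 11, … (increasing by 3 each time): 20, 25, 33, 44, 58, 75, 95 → 118.
For the first letter, letters move forward 1 place in the alphabet: n, o, p, q, r, s, t → u.
Planet goes Uranus, Neptune, Mercury, Venus, Earth, Mars, Jupiter → Saturn (runs through the planets Mercury→Neptune).
Second letter: Z, Y, X, W, V, U, T → S (letters move back 1 place in the alphabet).
Combining the parts gives [118,u,Saturn,S].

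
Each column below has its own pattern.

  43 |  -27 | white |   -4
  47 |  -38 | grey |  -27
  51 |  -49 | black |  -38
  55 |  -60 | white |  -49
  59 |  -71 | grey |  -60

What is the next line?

First component: +4 each step, so 43, 47, 51, 55, 59 → 63.
Second component: −11 each step, so -27, -38, -49, -60, -71 → -82.
For the shade, repeats white → grey → black: white, grey, black, white, grey → black.
Fourth component: always the previous value of the second component, so -4, -27, -38, -49, -60 → -71.
Putting it together: 63  -82  black  -71.

63  -82  black  -71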